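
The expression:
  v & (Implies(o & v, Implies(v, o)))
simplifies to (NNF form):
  v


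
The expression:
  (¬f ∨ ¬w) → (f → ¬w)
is always true.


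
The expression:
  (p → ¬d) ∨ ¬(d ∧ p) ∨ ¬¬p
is always true.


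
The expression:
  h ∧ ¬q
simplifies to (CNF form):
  h ∧ ¬q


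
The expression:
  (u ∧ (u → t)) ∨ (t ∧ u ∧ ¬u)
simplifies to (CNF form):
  t ∧ u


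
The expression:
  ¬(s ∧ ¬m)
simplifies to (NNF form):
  m ∨ ¬s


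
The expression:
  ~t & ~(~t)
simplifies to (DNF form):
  False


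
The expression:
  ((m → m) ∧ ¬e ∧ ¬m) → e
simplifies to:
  e ∨ m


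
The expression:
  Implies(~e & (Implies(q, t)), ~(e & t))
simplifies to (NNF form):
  True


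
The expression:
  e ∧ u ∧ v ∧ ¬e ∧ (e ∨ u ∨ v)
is never true.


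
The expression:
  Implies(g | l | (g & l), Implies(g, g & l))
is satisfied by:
  {l: True, g: False}
  {g: False, l: False}
  {g: True, l: True}


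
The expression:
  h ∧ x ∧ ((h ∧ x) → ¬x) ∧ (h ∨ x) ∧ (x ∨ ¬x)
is never true.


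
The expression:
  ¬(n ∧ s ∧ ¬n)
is always true.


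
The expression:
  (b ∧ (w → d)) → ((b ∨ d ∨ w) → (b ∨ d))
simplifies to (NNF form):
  True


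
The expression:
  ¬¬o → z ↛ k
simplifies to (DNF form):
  (z ∧ ¬k) ∨ ¬o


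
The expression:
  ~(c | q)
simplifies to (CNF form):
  ~c & ~q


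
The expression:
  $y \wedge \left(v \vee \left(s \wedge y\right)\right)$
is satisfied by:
  {v: True, s: True, y: True}
  {v: True, y: True, s: False}
  {s: True, y: True, v: False}


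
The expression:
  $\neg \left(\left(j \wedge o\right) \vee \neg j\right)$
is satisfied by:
  {j: True, o: False}


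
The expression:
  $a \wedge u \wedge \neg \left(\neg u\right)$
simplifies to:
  $a \wedge u$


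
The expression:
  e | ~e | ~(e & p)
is always true.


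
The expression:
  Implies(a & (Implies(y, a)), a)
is always true.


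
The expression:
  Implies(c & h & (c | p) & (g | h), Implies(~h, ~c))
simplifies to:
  True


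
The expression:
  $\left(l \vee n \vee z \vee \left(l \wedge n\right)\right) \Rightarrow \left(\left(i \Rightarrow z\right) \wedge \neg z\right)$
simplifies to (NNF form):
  $\neg z \wedge \left(\neg i \vee \neg l\right) \wedge \left(\neg i \vee \neg n\right)$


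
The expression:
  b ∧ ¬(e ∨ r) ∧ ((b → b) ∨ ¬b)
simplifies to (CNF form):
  b ∧ ¬e ∧ ¬r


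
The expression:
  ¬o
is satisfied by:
  {o: False}


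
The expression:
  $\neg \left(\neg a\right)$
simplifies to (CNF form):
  $a$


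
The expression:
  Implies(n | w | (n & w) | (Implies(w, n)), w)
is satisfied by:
  {w: True}


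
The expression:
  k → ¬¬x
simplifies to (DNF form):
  x ∨ ¬k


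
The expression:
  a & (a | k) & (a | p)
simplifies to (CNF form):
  a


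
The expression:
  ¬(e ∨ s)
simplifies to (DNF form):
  ¬e ∧ ¬s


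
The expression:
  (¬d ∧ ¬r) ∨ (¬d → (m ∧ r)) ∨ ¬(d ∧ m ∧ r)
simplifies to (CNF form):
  True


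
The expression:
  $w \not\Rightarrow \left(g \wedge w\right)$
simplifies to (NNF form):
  $w \wedge \neg g$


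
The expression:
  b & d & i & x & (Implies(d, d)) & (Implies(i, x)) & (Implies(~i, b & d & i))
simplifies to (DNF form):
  b & d & i & x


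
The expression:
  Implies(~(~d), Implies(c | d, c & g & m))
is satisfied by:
  {c: True, m: True, g: True, d: False}
  {c: True, m: True, g: False, d: False}
  {c: True, g: True, m: False, d: False}
  {c: True, g: False, m: False, d: False}
  {m: True, g: True, c: False, d: False}
  {m: True, g: False, c: False, d: False}
  {g: True, c: False, m: False, d: False}
  {g: False, c: False, m: False, d: False}
  {d: True, c: True, m: True, g: True}


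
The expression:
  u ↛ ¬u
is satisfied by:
  {u: True}


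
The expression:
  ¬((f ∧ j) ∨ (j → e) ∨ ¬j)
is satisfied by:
  {j: True, e: False, f: False}


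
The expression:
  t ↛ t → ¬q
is always true.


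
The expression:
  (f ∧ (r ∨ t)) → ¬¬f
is always true.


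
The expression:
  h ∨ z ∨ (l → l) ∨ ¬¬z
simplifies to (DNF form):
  True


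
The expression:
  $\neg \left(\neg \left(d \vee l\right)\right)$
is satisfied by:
  {d: True, l: True}
  {d: True, l: False}
  {l: True, d: False}


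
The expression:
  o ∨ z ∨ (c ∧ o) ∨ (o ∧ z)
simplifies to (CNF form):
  o ∨ z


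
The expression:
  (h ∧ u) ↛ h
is never true.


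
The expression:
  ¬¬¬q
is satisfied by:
  {q: False}


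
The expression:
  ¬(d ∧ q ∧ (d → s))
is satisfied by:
  {s: False, q: False, d: False}
  {d: True, s: False, q: False}
  {q: True, s: False, d: False}
  {d: True, q: True, s: False}
  {s: True, d: False, q: False}
  {d: True, s: True, q: False}
  {q: True, s: True, d: False}


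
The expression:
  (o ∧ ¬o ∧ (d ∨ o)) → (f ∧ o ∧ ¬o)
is always true.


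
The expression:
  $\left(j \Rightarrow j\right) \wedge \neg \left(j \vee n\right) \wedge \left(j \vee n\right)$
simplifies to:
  $\text{False}$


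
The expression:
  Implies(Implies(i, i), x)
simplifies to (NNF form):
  x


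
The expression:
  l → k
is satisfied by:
  {k: True, l: False}
  {l: False, k: False}
  {l: True, k: True}


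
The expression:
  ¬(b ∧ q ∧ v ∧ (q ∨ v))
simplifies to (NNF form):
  ¬b ∨ ¬q ∨ ¬v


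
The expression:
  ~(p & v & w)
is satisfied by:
  {p: False, v: False, w: False}
  {w: True, p: False, v: False}
  {v: True, p: False, w: False}
  {w: True, v: True, p: False}
  {p: True, w: False, v: False}
  {w: True, p: True, v: False}
  {v: True, p: True, w: False}


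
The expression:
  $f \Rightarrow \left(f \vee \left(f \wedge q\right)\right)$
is always true.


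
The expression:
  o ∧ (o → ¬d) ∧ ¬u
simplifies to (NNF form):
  o ∧ ¬d ∧ ¬u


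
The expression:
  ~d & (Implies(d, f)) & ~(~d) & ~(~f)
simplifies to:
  False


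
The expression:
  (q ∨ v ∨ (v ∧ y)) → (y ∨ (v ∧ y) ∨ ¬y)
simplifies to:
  True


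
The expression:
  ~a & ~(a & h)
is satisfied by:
  {a: False}


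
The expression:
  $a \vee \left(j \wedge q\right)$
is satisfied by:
  {a: True, j: True, q: True}
  {a: True, j: True, q: False}
  {a: True, q: True, j: False}
  {a: True, q: False, j: False}
  {j: True, q: True, a: False}


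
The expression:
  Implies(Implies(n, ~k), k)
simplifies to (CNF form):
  k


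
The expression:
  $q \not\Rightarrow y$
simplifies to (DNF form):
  $q \wedge \neg y$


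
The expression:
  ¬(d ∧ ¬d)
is always true.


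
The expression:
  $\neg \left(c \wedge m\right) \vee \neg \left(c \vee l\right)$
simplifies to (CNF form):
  $\neg c \vee \neg m$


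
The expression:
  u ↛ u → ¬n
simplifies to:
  True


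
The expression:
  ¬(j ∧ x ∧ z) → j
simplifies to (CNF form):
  j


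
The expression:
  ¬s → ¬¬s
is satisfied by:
  {s: True}


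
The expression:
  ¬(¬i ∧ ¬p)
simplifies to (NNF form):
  i ∨ p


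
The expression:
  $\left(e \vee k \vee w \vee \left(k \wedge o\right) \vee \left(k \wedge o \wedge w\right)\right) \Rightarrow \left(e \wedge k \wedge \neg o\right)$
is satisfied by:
  {w: False, e: False, k: False, o: False}
  {o: True, w: False, e: False, k: False}
  {k: True, e: True, w: False, o: False}
  {k: True, e: True, w: True, o: False}


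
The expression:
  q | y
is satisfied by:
  {y: True, q: True}
  {y: True, q: False}
  {q: True, y: False}


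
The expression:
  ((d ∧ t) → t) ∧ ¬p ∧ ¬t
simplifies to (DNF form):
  ¬p ∧ ¬t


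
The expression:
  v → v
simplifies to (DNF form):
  True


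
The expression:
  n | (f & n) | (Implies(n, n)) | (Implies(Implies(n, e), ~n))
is always true.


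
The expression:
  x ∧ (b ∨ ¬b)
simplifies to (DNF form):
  x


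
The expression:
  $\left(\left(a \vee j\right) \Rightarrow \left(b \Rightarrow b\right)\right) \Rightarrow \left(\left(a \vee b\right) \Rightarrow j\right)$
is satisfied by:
  {j: True, b: False, a: False}
  {a: True, j: True, b: False}
  {j: True, b: True, a: False}
  {a: True, j: True, b: True}
  {a: False, b: False, j: False}


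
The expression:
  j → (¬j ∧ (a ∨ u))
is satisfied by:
  {j: False}


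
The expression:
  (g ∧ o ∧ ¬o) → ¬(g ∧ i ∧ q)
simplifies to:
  True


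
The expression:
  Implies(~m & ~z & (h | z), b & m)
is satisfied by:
  {z: True, m: True, h: False}
  {z: True, h: False, m: False}
  {m: True, h: False, z: False}
  {m: False, h: False, z: False}
  {z: True, m: True, h: True}
  {z: True, h: True, m: False}
  {m: True, h: True, z: False}


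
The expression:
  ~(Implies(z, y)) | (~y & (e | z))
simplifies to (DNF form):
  (e & ~y) | (z & ~y)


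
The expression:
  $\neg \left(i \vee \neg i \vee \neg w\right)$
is never true.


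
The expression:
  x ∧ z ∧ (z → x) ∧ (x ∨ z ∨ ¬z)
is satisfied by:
  {z: True, x: True}


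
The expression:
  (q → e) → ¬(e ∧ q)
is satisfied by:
  {e: False, q: False}
  {q: True, e: False}
  {e: True, q: False}


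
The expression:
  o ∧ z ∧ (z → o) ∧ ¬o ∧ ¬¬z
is never true.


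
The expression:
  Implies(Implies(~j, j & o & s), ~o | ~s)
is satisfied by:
  {s: False, o: False, j: False}
  {j: True, s: False, o: False}
  {o: True, s: False, j: False}
  {j: True, o: True, s: False}
  {s: True, j: False, o: False}
  {j: True, s: True, o: False}
  {o: True, s: True, j: False}


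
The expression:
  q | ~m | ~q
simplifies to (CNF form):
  True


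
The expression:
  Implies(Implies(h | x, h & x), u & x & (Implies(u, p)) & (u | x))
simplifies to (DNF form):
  (h & ~x) | (x & ~h) | (p & u & x)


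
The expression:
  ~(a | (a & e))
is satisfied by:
  {a: False}


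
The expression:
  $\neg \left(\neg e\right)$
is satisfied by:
  {e: True}


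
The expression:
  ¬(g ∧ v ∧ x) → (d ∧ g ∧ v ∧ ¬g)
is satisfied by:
  {x: True, g: True, v: True}


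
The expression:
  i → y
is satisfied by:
  {y: True, i: False}
  {i: False, y: False}
  {i: True, y: True}


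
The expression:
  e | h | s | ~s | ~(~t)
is always true.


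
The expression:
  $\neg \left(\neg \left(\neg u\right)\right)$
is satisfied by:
  {u: False}


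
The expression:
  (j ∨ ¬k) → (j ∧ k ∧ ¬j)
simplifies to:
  k ∧ ¬j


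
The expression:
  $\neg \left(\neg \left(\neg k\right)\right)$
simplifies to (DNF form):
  $\neg k$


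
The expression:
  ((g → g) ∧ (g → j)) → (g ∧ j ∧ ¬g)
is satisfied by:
  {g: True, j: False}


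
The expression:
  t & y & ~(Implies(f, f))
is never true.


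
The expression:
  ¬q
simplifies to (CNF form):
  ¬q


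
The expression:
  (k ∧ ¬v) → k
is always true.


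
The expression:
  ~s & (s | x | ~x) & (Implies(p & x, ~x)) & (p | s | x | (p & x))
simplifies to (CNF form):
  ~s & (p | x) & (~p | ~x)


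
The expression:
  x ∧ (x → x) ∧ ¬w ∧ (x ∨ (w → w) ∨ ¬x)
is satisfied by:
  {x: True, w: False}


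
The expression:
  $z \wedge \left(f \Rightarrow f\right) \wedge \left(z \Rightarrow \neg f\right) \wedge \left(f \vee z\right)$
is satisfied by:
  {z: True, f: False}


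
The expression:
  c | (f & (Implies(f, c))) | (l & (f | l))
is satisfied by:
  {c: True, l: True}
  {c: True, l: False}
  {l: True, c: False}


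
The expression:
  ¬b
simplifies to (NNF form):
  ¬b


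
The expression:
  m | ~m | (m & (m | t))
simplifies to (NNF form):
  True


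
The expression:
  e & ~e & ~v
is never true.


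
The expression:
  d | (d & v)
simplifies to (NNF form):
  d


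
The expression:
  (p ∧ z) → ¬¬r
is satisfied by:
  {r: True, p: False, z: False}
  {p: False, z: False, r: False}
  {r: True, z: True, p: False}
  {z: True, p: False, r: False}
  {r: True, p: True, z: False}
  {p: True, r: False, z: False}
  {r: True, z: True, p: True}


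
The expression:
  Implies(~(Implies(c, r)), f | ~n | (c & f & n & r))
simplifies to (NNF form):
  f | r | ~c | ~n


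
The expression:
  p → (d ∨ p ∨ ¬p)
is always true.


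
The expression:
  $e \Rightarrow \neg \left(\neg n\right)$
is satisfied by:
  {n: True, e: False}
  {e: False, n: False}
  {e: True, n: True}


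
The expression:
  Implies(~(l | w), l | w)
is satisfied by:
  {l: True, w: True}
  {l: True, w: False}
  {w: True, l: False}


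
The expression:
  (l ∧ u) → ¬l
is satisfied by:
  {l: False, u: False}
  {u: True, l: False}
  {l: True, u: False}


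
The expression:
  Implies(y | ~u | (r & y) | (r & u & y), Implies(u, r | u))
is always true.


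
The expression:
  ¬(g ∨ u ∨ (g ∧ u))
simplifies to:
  ¬g ∧ ¬u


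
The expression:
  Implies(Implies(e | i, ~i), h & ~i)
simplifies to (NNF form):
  h | i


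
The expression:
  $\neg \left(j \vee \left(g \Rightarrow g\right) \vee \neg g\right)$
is never true.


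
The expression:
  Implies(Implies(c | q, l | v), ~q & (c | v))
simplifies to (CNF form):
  (q | ~q) & (c | q | v) & (~l | ~q) & (~q | ~v) & (c | q | ~q) & (c | v | ~l) & (c | v | ~v) & (q | v | ~q) & (c | ~l | ~q) & (c | ~q | ~v) & (v | ~l | ~q) & (v | ~q | ~v)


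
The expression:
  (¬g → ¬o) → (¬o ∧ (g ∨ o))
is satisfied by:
  {g: True, o: False}
  {o: True, g: False}


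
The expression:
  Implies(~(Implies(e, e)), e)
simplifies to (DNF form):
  True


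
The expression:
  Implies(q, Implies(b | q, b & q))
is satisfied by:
  {b: True, q: False}
  {q: False, b: False}
  {q: True, b: True}


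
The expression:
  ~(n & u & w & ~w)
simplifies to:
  True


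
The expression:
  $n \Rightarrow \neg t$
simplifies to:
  $\neg n \vee \neg t$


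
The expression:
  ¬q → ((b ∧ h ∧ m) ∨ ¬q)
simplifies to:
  True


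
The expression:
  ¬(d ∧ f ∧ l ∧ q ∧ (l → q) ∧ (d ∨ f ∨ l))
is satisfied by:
  {l: False, q: False, d: False, f: False}
  {f: True, l: False, q: False, d: False}
  {d: True, l: False, q: False, f: False}
  {f: True, d: True, l: False, q: False}
  {q: True, f: False, l: False, d: False}
  {f: True, q: True, l: False, d: False}
  {d: True, q: True, f: False, l: False}
  {f: True, d: True, q: True, l: False}
  {l: True, d: False, q: False, f: False}
  {f: True, l: True, d: False, q: False}
  {d: True, l: True, f: False, q: False}
  {f: True, d: True, l: True, q: False}
  {q: True, l: True, d: False, f: False}
  {f: True, q: True, l: True, d: False}
  {d: True, q: True, l: True, f: False}


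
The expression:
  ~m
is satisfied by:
  {m: False}


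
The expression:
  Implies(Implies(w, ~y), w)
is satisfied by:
  {w: True}


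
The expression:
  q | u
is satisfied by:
  {q: True, u: True}
  {q: True, u: False}
  {u: True, q: False}


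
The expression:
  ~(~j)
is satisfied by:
  {j: True}


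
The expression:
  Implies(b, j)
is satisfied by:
  {j: True, b: False}
  {b: False, j: False}
  {b: True, j: True}


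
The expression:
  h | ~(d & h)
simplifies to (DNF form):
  True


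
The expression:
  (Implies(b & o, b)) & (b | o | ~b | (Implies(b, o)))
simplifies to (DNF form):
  True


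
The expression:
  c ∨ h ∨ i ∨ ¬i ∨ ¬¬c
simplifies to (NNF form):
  True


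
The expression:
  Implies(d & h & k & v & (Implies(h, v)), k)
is always true.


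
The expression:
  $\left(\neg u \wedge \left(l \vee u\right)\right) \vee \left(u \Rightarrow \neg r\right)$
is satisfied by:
  {u: False, r: False}
  {r: True, u: False}
  {u: True, r: False}


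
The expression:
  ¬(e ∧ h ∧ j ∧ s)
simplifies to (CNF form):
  ¬e ∨ ¬h ∨ ¬j ∨ ¬s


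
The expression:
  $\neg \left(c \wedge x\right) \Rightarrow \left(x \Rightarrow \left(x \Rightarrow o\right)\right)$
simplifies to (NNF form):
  $c \vee o \vee \neg x$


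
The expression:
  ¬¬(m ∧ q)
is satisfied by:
  {m: True, q: True}


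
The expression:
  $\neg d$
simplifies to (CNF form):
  $\neg d$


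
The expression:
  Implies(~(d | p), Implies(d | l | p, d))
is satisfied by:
  {d: True, p: True, l: False}
  {d: True, l: False, p: False}
  {p: True, l: False, d: False}
  {p: False, l: False, d: False}
  {d: True, p: True, l: True}
  {d: True, l: True, p: False}
  {p: True, l: True, d: False}


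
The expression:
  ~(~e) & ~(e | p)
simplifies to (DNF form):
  False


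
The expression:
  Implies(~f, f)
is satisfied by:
  {f: True}


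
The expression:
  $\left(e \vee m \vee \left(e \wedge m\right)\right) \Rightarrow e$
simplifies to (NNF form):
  $e \vee \neg m$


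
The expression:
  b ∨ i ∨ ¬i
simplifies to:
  True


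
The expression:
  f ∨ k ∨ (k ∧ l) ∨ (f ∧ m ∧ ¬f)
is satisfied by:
  {k: True, f: True}
  {k: True, f: False}
  {f: True, k: False}


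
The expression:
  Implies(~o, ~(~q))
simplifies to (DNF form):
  o | q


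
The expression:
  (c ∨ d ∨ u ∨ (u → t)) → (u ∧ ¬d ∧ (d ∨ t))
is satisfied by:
  {t: True, u: True, d: False}


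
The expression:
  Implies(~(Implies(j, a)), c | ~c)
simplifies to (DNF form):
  True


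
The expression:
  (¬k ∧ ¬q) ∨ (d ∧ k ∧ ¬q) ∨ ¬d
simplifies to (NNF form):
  ¬d ∨ ¬q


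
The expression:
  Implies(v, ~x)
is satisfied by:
  {v: False, x: False}
  {x: True, v: False}
  {v: True, x: False}


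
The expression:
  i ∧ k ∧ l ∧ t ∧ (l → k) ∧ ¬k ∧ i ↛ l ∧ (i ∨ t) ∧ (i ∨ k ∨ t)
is never true.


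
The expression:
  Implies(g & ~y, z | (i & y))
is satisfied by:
  {y: True, z: True, g: False}
  {y: True, g: False, z: False}
  {z: True, g: False, y: False}
  {z: False, g: False, y: False}
  {y: True, z: True, g: True}
  {y: True, g: True, z: False}
  {z: True, g: True, y: False}


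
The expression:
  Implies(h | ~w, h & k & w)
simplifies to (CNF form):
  w & (k | ~h)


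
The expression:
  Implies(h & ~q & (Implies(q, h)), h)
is always true.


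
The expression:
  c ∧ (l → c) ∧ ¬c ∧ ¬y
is never true.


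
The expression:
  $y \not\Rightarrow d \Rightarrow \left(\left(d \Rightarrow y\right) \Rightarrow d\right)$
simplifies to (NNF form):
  $d \vee \neg y$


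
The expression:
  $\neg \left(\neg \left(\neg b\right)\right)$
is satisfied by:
  {b: False}


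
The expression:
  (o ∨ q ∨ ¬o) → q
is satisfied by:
  {q: True}


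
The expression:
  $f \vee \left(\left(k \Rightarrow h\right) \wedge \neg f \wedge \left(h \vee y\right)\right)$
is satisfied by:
  {h: True, f: True, y: True, k: False}
  {h: True, f: True, y: False, k: False}
  {h: True, k: True, f: True, y: True}
  {h: True, k: True, f: True, y: False}
  {h: True, y: True, f: False, k: False}
  {h: True, y: False, f: False, k: False}
  {h: True, k: True, y: True, f: False}
  {h: True, k: True, y: False, f: False}
  {f: True, y: True, h: False, k: False}
  {f: True, h: False, y: False, k: False}
  {k: True, f: True, y: True, h: False}
  {k: True, f: True, h: False, y: False}
  {y: True, h: False, f: False, k: False}


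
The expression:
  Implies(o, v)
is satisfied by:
  {v: True, o: False}
  {o: False, v: False}
  {o: True, v: True}


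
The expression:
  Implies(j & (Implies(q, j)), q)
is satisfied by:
  {q: True, j: False}
  {j: False, q: False}
  {j: True, q: True}


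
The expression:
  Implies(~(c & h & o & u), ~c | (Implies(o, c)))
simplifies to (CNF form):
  True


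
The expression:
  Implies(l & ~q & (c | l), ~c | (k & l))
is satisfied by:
  {k: True, q: True, l: False, c: False}
  {k: True, l: False, c: False, q: False}
  {q: True, l: False, c: False, k: False}
  {q: False, l: False, c: False, k: False}
  {k: True, c: True, q: True, l: False}
  {k: True, c: True, q: False, l: False}
  {c: True, q: True, k: False, l: False}
  {c: True, k: False, l: False, q: False}
  {q: True, k: True, l: True, c: False}
  {k: True, l: True, q: False, c: False}
  {q: True, l: True, k: False, c: False}
  {l: True, k: False, c: False, q: False}
  {k: True, c: True, l: True, q: True}
  {k: True, c: True, l: True, q: False}
  {c: True, l: True, q: True, k: False}


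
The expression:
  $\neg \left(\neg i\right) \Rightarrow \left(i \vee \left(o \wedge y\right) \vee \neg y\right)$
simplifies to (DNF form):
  $\text{True}$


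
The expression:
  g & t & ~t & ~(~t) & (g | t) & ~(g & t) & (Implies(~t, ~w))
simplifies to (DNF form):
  False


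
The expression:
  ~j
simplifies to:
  ~j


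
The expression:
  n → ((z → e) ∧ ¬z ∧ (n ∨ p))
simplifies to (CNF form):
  ¬n ∨ ¬z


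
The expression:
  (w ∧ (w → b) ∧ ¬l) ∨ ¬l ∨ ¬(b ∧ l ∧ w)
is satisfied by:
  {l: False, b: False, w: False}
  {w: True, l: False, b: False}
  {b: True, l: False, w: False}
  {w: True, b: True, l: False}
  {l: True, w: False, b: False}
  {w: True, l: True, b: False}
  {b: True, l: True, w: False}


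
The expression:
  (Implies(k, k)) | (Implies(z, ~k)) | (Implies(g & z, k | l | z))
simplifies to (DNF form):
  True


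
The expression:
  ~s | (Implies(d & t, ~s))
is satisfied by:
  {s: False, t: False, d: False}
  {d: True, s: False, t: False}
  {t: True, s: False, d: False}
  {d: True, t: True, s: False}
  {s: True, d: False, t: False}
  {d: True, s: True, t: False}
  {t: True, s: True, d: False}


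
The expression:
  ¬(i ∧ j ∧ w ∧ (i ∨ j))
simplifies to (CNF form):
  ¬i ∨ ¬j ∨ ¬w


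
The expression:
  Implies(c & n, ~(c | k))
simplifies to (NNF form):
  ~c | ~n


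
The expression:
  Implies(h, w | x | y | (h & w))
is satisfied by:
  {y: True, w: True, x: True, h: False}
  {y: True, w: True, x: False, h: False}
  {y: True, x: True, w: False, h: False}
  {y: True, x: False, w: False, h: False}
  {w: True, x: True, y: False, h: False}
  {w: True, x: False, y: False, h: False}
  {x: True, y: False, w: False, h: False}
  {x: False, y: False, w: False, h: False}
  {h: True, y: True, w: True, x: True}
  {h: True, y: True, w: True, x: False}
  {h: True, y: True, x: True, w: False}
  {h: True, y: True, x: False, w: False}
  {h: True, w: True, x: True, y: False}
  {h: True, w: True, x: False, y: False}
  {h: True, x: True, w: False, y: False}


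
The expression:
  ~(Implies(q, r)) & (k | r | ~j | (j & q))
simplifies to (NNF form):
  q & ~r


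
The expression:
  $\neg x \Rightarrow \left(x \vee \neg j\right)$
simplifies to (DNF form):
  $x \vee \neg j$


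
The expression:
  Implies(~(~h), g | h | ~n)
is always true.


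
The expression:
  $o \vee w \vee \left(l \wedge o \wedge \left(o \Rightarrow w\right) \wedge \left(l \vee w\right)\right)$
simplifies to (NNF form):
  $o \vee w$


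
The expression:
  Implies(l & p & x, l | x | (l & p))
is always true.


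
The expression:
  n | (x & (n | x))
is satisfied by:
  {n: True, x: True}
  {n: True, x: False}
  {x: True, n: False}


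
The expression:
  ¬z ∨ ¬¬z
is always true.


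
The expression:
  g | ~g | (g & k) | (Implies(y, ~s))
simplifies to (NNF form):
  True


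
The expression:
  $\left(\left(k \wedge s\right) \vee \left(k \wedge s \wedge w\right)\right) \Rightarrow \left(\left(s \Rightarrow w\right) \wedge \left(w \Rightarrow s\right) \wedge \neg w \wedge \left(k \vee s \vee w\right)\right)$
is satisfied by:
  {s: False, k: False}
  {k: True, s: False}
  {s: True, k: False}


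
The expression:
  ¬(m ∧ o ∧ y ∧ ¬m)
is always true.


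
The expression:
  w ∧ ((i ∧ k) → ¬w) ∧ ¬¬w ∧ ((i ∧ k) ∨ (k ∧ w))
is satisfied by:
  {w: True, k: True, i: False}


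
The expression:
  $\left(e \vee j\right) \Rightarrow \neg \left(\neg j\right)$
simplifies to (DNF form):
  $j \vee \neg e$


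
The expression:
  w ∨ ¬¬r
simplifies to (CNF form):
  r ∨ w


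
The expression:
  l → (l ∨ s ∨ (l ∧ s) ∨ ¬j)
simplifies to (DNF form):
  True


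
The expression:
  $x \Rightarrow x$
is always true.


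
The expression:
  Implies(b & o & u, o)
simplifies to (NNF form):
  True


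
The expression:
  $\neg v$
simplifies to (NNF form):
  $\neg v$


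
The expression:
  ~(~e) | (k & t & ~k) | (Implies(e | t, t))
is always true.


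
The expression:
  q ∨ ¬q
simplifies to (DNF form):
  True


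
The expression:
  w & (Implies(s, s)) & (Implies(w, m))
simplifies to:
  m & w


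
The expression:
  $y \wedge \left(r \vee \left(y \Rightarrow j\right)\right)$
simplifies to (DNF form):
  $\left(j \wedge y\right) \vee \left(r \wedge y\right)$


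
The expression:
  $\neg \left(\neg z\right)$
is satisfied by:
  {z: True}


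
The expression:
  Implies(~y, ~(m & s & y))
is always true.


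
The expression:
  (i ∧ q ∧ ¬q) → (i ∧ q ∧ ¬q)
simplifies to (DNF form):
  True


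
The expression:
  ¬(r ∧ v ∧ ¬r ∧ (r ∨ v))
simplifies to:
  True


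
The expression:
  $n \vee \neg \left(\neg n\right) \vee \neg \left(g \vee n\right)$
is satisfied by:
  {n: True, g: False}
  {g: False, n: False}
  {g: True, n: True}


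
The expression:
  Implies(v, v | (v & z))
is always true.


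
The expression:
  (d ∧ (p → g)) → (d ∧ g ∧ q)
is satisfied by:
  {q: True, p: True, g: False, d: False}
  {q: True, p: False, g: False, d: False}
  {p: True, q: False, g: False, d: False}
  {q: False, p: False, g: False, d: False}
  {q: True, g: True, p: True, d: False}
  {q: True, g: True, p: False, d: False}
  {g: True, p: True, q: False, d: False}
  {g: True, p: False, q: False, d: False}
  {d: True, q: True, p: True, g: False}
  {d: True, p: True, g: False, q: False}
  {d: True, g: True, q: True, p: True}
  {d: True, g: True, q: True, p: False}


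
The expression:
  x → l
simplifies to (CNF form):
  l ∨ ¬x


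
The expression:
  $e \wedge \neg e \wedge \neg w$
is never true.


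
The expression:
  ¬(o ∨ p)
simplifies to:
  ¬o ∧ ¬p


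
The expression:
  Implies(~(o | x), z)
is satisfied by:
  {x: True, o: True, z: True}
  {x: True, o: True, z: False}
  {x: True, z: True, o: False}
  {x: True, z: False, o: False}
  {o: True, z: True, x: False}
  {o: True, z: False, x: False}
  {z: True, o: False, x: False}


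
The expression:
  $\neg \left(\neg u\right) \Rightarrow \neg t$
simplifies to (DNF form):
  $\neg t \vee \neg u$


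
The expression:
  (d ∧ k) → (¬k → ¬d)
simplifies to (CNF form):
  True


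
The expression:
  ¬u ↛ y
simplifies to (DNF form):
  y ∨ ¬u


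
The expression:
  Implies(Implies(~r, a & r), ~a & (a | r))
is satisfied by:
  {a: False, r: False}
  {r: True, a: False}
  {a: True, r: False}


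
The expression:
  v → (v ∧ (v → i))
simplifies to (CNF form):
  i ∨ ¬v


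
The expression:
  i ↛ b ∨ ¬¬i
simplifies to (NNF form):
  i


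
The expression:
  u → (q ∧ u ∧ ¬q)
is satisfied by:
  {u: False}


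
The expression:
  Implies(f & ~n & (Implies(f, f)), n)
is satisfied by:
  {n: True, f: False}
  {f: False, n: False}
  {f: True, n: True}


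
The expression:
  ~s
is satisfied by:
  {s: False}


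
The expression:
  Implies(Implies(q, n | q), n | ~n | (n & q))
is always true.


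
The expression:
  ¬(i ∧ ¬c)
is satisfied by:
  {c: True, i: False}
  {i: False, c: False}
  {i: True, c: True}


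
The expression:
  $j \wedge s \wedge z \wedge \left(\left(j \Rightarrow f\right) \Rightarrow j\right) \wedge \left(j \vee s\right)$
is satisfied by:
  {z: True, j: True, s: True}


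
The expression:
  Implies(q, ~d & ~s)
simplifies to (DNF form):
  ~q | (~d & ~s)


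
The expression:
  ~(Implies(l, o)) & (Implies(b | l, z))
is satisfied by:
  {z: True, l: True, o: False}


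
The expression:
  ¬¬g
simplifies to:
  g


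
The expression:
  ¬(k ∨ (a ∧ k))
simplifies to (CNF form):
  ¬k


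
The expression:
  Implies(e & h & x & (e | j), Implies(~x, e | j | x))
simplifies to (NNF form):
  True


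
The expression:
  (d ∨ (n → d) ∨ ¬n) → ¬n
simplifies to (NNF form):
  ¬d ∨ ¬n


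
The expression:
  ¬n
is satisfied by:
  {n: False}


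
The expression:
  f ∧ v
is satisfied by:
  {f: True, v: True}


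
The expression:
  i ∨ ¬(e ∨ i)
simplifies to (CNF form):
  i ∨ ¬e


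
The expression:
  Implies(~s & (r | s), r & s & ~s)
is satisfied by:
  {s: True, r: False}
  {r: False, s: False}
  {r: True, s: True}


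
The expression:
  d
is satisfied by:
  {d: True}


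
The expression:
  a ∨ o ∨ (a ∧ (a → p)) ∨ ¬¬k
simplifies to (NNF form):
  a ∨ k ∨ o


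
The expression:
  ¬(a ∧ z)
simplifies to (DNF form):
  ¬a ∨ ¬z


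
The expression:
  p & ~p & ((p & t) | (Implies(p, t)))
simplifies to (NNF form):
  False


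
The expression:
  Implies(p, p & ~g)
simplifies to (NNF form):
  ~g | ~p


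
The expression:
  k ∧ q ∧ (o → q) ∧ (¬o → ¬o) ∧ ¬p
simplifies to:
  k ∧ q ∧ ¬p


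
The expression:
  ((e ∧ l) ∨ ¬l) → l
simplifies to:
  l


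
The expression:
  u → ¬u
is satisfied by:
  {u: False}


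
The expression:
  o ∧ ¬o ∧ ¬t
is never true.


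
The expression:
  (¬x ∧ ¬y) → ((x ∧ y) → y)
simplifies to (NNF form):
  True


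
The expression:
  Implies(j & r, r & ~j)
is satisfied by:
  {r: False, j: False}
  {j: True, r: False}
  {r: True, j: False}


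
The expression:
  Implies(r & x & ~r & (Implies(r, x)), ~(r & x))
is always true.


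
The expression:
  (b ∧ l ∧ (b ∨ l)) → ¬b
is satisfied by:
  {l: False, b: False}
  {b: True, l: False}
  {l: True, b: False}


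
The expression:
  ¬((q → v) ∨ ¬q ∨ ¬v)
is never true.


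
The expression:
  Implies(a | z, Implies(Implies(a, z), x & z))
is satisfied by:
  {x: True, z: False}
  {z: False, x: False}
  {z: True, x: True}


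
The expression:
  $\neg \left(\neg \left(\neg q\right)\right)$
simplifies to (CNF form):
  $\neg q$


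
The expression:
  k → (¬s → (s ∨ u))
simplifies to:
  s ∨ u ∨ ¬k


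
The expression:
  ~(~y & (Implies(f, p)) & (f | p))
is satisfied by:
  {y: True, p: False}
  {p: False, y: False}
  {p: True, y: True}


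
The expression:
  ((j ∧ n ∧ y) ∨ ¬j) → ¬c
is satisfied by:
  {j: True, y: False, c: False, n: False}
  {n: True, j: True, y: False, c: False}
  {j: True, y: True, n: False, c: False}
  {n: True, j: True, y: True, c: False}
  {n: False, y: False, j: False, c: False}
  {n: True, y: False, j: False, c: False}
  {y: True, n: False, j: False, c: False}
  {n: True, y: True, j: False, c: False}
  {c: True, j: True, n: False, y: False}
  {c: True, n: True, j: True, y: False}
  {c: True, j: True, y: True, n: False}


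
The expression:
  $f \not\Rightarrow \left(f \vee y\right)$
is never true.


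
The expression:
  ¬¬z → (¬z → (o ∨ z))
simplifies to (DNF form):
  True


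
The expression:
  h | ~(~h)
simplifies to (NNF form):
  h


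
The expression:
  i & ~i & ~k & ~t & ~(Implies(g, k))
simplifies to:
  False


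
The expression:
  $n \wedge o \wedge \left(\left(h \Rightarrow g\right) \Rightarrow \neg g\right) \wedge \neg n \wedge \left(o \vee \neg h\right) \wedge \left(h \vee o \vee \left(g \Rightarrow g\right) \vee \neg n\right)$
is never true.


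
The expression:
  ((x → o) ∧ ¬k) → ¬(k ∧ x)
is always true.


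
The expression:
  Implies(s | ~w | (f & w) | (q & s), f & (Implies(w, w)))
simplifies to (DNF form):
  f | (w & ~s)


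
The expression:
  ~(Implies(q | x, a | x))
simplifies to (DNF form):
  q & ~a & ~x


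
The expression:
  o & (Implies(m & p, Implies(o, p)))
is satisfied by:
  {o: True}


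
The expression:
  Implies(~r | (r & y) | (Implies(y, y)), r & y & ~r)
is never true.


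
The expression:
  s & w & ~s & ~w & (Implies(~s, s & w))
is never true.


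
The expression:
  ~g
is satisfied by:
  {g: False}


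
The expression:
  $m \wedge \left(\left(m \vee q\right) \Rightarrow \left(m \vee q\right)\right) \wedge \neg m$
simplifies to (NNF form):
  $\text{False}$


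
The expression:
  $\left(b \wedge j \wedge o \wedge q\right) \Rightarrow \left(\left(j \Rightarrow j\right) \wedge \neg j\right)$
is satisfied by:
  {o: False, q: False, b: False, j: False}
  {j: True, o: False, q: False, b: False}
  {b: True, o: False, q: False, j: False}
  {j: True, b: True, o: False, q: False}
  {q: True, j: False, o: False, b: False}
  {j: True, q: True, o: False, b: False}
  {b: True, q: True, j: False, o: False}
  {j: True, b: True, q: True, o: False}
  {o: True, b: False, q: False, j: False}
  {j: True, o: True, b: False, q: False}
  {b: True, o: True, j: False, q: False}
  {j: True, b: True, o: True, q: False}
  {q: True, o: True, b: False, j: False}
  {j: True, q: True, o: True, b: False}
  {b: True, q: True, o: True, j: False}


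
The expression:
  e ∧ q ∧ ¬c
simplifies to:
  e ∧ q ∧ ¬c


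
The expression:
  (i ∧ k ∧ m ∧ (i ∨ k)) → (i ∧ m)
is always true.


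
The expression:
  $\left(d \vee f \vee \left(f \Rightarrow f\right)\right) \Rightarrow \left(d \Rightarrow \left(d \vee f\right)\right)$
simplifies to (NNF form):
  $\text{True}$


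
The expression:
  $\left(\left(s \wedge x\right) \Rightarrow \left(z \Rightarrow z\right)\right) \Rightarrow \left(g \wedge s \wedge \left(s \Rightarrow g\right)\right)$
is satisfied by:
  {s: True, g: True}


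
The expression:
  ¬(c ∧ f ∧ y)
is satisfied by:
  {c: False, y: False, f: False}
  {f: True, c: False, y: False}
  {y: True, c: False, f: False}
  {f: True, y: True, c: False}
  {c: True, f: False, y: False}
  {f: True, c: True, y: False}
  {y: True, c: True, f: False}


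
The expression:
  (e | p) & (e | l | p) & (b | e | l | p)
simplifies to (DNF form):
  e | p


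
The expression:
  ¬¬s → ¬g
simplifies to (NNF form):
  ¬g ∨ ¬s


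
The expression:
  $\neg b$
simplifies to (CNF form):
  $\neg b$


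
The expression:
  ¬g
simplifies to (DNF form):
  ¬g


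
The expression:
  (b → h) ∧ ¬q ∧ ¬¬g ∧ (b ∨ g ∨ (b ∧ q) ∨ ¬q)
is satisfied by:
  {h: True, g: True, q: False, b: False}
  {g: True, h: False, q: False, b: False}
  {b: True, h: True, g: True, q: False}


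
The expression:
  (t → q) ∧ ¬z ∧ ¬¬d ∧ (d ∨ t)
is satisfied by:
  {q: True, d: True, t: False, z: False}
  {d: True, q: False, t: False, z: False}
  {q: True, t: True, d: True, z: False}


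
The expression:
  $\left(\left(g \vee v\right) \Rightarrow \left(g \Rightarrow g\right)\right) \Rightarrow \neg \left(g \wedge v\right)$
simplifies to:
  $\neg g \vee \neg v$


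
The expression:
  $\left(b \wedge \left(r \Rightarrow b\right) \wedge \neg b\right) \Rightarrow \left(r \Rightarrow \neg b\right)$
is always true.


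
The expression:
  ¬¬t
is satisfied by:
  {t: True}


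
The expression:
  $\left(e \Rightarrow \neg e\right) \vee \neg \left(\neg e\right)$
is always true.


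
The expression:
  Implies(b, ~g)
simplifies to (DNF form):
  ~b | ~g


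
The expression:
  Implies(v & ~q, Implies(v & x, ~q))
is always true.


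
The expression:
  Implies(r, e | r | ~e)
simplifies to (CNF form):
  True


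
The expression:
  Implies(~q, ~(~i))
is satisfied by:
  {i: True, q: True}
  {i: True, q: False}
  {q: True, i: False}


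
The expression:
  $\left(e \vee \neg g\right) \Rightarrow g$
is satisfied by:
  {g: True}


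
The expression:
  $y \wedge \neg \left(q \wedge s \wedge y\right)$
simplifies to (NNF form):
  $y \wedge \left(\neg q \vee \neg s\right)$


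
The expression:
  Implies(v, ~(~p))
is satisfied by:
  {p: True, v: False}
  {v: False, p: False}
  {v: True, p: True}


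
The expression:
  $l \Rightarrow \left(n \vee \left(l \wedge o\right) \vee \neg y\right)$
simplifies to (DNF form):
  $n \vee o \vee \neg l \vee \neg y$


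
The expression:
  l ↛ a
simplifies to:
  l ∧ ¬a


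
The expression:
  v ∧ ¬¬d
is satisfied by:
  {d: True, v: True}


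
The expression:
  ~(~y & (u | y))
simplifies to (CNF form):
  y | ~u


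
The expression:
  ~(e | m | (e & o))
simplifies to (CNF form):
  ~e & ~m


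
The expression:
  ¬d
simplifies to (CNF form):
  ¬d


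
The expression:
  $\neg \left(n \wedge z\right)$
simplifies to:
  $\neg n \vee \neg z$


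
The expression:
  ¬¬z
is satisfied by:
  {z: True}


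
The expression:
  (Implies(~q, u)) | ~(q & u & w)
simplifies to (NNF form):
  True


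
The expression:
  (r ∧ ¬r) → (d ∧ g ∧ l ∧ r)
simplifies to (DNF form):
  True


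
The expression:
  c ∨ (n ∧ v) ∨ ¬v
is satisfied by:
  {n: True, c: True, v: False}
  {n: True, v: False, c: False}
  {c: True, v: False, n: False}
  {c: False, v: False, n: False}
  {n: True, c: True, v: True}
  {n: True, v: True, c: False}
  {c: True, v: True, n: False}


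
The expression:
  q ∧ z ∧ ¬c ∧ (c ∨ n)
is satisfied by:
  {z: True, q: True, n: True, c: False}


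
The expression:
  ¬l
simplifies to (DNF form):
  ¬l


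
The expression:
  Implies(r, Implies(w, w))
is always true.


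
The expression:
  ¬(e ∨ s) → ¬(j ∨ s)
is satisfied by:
  {e: True, s: True, j: False}
  {e: True, s: False, j: False}
  {s: True, e: False, j: False}
  {e: False, s: False, j: False}
  {j: True, e: True, s: True}
  {j: True, e: True, s: False}
  {j: True, s: True, e: False}


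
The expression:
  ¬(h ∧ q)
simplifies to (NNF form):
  ¬h ∨ ¬q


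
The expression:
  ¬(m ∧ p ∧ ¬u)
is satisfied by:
  {u: True, p: False, m: False}
  {p: False, m: False, u: False}
  {u: True, m: True, p: False}
  {m: True, p: False, u: False}
  {u: True, p: True, m: False}
  {p: True, u: False, m: False}
  {u: True, m: True, p: True}


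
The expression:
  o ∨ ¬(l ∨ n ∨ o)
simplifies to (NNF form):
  o ∨ (¬l ∧ ¬n)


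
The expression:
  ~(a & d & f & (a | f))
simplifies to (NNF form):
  ~a | ~d | ~f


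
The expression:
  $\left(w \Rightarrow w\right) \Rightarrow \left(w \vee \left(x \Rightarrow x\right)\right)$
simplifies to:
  $\text{True}$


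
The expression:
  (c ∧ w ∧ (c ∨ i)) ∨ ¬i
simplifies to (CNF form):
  (c ∨ ¬i) ∧ (w ∨ ¬i)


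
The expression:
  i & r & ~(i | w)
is never true.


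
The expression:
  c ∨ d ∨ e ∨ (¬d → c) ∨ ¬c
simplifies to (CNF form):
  True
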